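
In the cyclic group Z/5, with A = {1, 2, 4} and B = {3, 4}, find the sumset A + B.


Work in Z/5Z: reduce every sum a + b modulo 5.
Enumerate all 6 pairs:
a = 1: 1+3=4, 1+4=0
a = 2: 2+3=0, 2+4=1
a = 4: 4+3=2, 4+4=3
Distinct residues collected: {0, 1, 2, 3, 4}
|A + B| = 5 (out of 5 total residues).

A + B = {0, 1, 2, 3, 4}


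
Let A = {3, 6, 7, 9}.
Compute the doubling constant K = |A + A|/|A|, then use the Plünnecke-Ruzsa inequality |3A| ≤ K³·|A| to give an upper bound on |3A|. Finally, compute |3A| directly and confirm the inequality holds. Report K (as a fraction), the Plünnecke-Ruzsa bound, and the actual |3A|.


|A| = 4.
Step 1: Compute A + A by enumerating all 16 pairs.
A + A = {6, 9, 10, 12, 13, 14, 15, 16, 18}, so |A + A| = 9.
Step 2: Doubling constant K = |A + A|/|A| = 9/4 = 9/4 ≈ 2.2500.
Step 3: Plünnecke-Ruzsa gives |3A| ≤ K³·|A| = (2.2500)³ · 4 ≈ 45.5625.
Step 4: Compute 3A = A + A + A directly by enumerating all triples (a,b,c) ∈ A³; |3A| = 15.
Step 5: Check 15 ≤ 45.5625? Yes ✓.

K = 9/4, Plünnecke-Ruzsa bound K³|A| ≈ 45.5625, |3A| = 15, inequality holds.


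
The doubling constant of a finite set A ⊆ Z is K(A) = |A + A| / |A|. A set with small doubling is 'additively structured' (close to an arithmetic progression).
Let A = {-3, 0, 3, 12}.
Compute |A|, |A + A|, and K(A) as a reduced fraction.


|A| = 4.
Compute A + A by enumerating all 16 pairs.
A + A = {-6, -3, 0, 3, 6, 9, 12, 15, 24}, so |A + A| = 9.
K = |A + A| / |A| = 9/4 (already in lowest terms) ≈ 2.2500.
Reference: AP of size 4 gives K = 7/4 ≈ 1.7500; a fully generic set of size 4 gives K ≈ 2.5000.

|A| = 4, |A + A| = 9, K = 9/4.


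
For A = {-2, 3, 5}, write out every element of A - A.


A - A = {a - a' : a, a' ∈ A}.
Compute a - a' for each ordered pair (a, a'):
a = -2: -2--2=0, -2-3=-5, -2-5=-7
a = 3: 3--2=5, 3-3=0, 3-5=-2
a = 5: 5--2=7, 5-3=2, 5-5=0
Collecting distinct values (and noting 0 appears from a-a):
A - A = {-7, -5, -2, 0, 2, 5, 7}
|A - A| = 7

A - A = {-7, -5, -2, 0, 2, 5, 7}


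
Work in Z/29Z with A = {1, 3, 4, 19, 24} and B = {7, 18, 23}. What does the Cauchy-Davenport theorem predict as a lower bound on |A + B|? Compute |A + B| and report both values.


Cauchy-Davenport: |A + B| ≥ min(p, |A| + |B| - 1) for A, B nonempty in Z/pZ.
|A| = 5, |B| = 3, p = 29.
CD lower bound = min(29, 5 + 3 - 1) = min(29, 7) = 7.
Compute A + B mod 29 directly:
a = 1: 1+7=8, 1+18=19, 1+23=24
a = 3: 3+7=10, 3+18=21, 3+23=26
a = 4: 4+7=11, 4+18=22, 4+23=27
a = 19: 19+7=26, 19+18=8, 19+23=13
a = 24: 24+7=2, 24+18=13, 24+23=18
A + B = {2, 8, 10, 11, 13, 18, 19, 21, 22, 24, 26, 27}, so |A + B| = 12.
Verify: 12 ≥ 7? Yes ✓.

CD lower bound = 7, actual |A + B| = 12.


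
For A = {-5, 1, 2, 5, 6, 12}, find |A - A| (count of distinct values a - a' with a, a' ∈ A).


A - A = {a - a' : a, a' ∈ A}; |A| = 6.
Bounds: 2|A|-1 ≤ |A - A| ≤ |A|² - |A| + 1, i.e. 11 ≤ |A - A| ≤ 31.
Note: 0 ∈ A - A always (from a - a). The set is symmetric: if d ∈ A - A then -d ∈ A - A.
Enumerate nonzero differences d = a - a' with a > a' (then include -d):
Positive differences: {1, 3, 4, 5, 6, 7, 10, 11, 17}
Full difference set: {0} ∪ (positive diffs) ∪ (negative diffs).
|A - A| = 1 + 2·9 = 19 (matches direct enumeration: 19).

|A - A| = 19


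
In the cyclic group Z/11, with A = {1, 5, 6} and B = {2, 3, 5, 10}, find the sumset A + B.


Work in Z/11Z: reduce every sum a + b modulo 11.
Enumerate all 12 pairs:
a = 1: 1+2=3, 1+3=4, 1+5=6, 1+10=0
a = 5: 5+2=7, 5+3=8, 5+5=10, 5+10=4
a = 6: 6+2=8, 6+3=9, 6+5=0, 6+10=5
Distinct residues collected: {0, 3, 4, 5, 6, 7, 8, 9, 10}
|A + B| = 9 (out of 11 total residues).

A + B = {0, 3, 4, 5, 6, 7, 8, 9, 10}


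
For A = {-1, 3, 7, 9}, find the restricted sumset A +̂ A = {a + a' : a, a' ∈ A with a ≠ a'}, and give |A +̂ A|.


Restricted sumset: A +̂ A = {a + a' : a ∈ A, a' ∈ A, a ≠ a'}.
Equivalently, take A + A and drop any sum 2a that is achievable ONLY as a + a for a ∈ A (i.e. sums representable only with equal summands).
Enumerate pairs (a, a') with a < a' (symmetric, so each unordered pair gives one sum; this covers all a ≠ a'):
  -1 + 3 = 2
  -1 + 7 = 6
  -1 + 9 = 8
  3 + 7 = 10
  3 + 9 = 12
  7 + 9 = 16
Collected distinct sums: {2, 6, 8, 10, 12, 16}
|A +̂ A| = 6
(Reference bound: |A +̂ A| ≥ 2|A| - 3 for |A| ≥ 2, with |A| = 4 giving ≥ 5.)

|A +̂ A| = 6


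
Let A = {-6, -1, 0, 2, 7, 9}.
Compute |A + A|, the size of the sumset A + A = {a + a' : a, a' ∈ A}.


A + A = {a + a' : a, a' ∈ A}; |A| = 6.
General bounds: 2|A| - 1 ≤ |A + A| ≤ |A|(|A|+1)/2, i.e. 11 ≤ |A + A| ≤ 21.
Lower bound 2|A|-1 is attained iff A is an arithmetic progression.
Enumerate sums a + a' for a ≤ a' (symmetric, so this suffices):
a = -6: -6+-6=-12, -6+-1=-7, -6+0=-6, -6+2=-4, -6+7=1, -6+9=3
a = -1: -1+-1=-2, -1+0=-1, -1+2=1, -1+7=6, -1+9=8
a = 0: 0+0=0, 0+2=2, 0+7=7, 0+9=9
a = 2: 2+2=4, 2+7=9, 2+9=11
a = 7: 7+7=14, 7+9=16
a = 9: 9+9=18
Distinct sums: {-12, -7, -6, -4, -2, -1, 0, 1, 2, 3, 4, 6, 7, 8, 9, 11, 14, 16, 18}
|A + A| = 19

|A + A| = 19


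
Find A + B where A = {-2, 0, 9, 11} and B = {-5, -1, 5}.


A + B = {a + b : a ∈ A, b ∈ B}.
Enumerate all |A|·|B| = 4·3 = 12 pairs (a, b) and collect distinct sums.
a = -2: -2+-5=-7, -2+-1=-3, -2+5=3
a = 0: 0+-5=-5, 0+-1=-1, 0+5=5
a = 9: 9+-5=4, 9+-1=8, 9+5=14
a = 11: 11+-5=6, 11+-1=10, 11+5=16
Collecting distinct sums: A + B = {-7, -5, -3, -1, 3, 4, 5, 6, 8, 10, 14, 16}
|A + B| = 12

A + B = {-7, -5, -3, -1, 3, 4, 5, 6, 8, 10, 14, 16}


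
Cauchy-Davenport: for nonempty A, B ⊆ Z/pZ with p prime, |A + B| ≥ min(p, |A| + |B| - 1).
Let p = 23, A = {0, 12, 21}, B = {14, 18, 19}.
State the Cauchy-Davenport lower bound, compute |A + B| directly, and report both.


Cauchy-Davenport: |A + B| ≥ min(p, |A| + |B| - 1) for A, B nonempty in Z/pZ.
|A| = 3, |B| = 3, p = 23.
CD lower bound = min(23, 3 + 3 - 1) = min(23, 5) = 5.
Compute A + B mod 23 directly:
a = 0: 0+14=14, 0+18=18, 0+19=19
a = 12: 12+14=3, 12+18=7, 12+19=8
a = 21: 21+14=12, 21+18=16, 21+19=17
A + B = {3, 7, 8, 12, 14, 16, 17, 18, 19}, so |A + B| = 9.
Verify: 9 ≥ 5? Yes ✓.

CD lower bound = 5, actual |A + B| = 9.


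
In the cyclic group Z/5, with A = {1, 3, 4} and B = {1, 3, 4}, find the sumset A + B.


Work in Z/5Z: reduce every sum a + b modulo 5.
Enumerate all 9 pairs:
a = 1: 1+1=2, 1+3=4, 1+4=0
a = 3: 3+1=4, 3+3=1, 3+4=2
a = 4: 4+1=0, 4+3=2, 4+4=3
Distinct residues collected: {0, 1, 2, 3, 4}
|A + B| = 5 (out of 5 total residues).

A + B = {0, 1, 2, 3, 4}


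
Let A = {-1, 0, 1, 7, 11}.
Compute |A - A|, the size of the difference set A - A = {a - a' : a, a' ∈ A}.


A - A = {a - a' : a, a' ∈ A}; |A| = 5.
Bounds: 2|A|-1 ≤ |A - A| ≤ |A|² - |A| + 1, i.e. 9 ≤ |A - A| ≤ 21.
Note: 0 ∈ A - A always (from a - a). The set is symmetric: if d ∈ A - A then -d ∈ A - A.
Enumerate nonzero differences d = a - a' with a > a' (then include -d):
Positive differences: {1, 2, 4, 6, 7, 8, 10, 11, 12}
Full difference set: {0} ∪ (positive diffs) ∪ (negative diffs).
|A - A| = 1 + 2·9 = 19 (matches direct enumeration: 19).

|A - A| = 19


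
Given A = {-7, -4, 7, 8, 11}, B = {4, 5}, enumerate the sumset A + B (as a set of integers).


A + B = {a + b : a ∈ A, b ∈ B}.
Enumerate all |A|·|B| = 5·2 = 10 pairs (a, b) and collect distinct sums.
a = -7: -7+4=-3, -7+5=-2
a = -4: -4+4=0, -4+5=1
a = 7: 7+4=11, 7+5=12
a = 8: 8+4=12, 8+5=13
a = 11: 11+4=15, 11+5=16
Collecting distinct sums: A + B = {-3, -2, 0, 1, 11, 12, 13, 15, 16}
|A + B| = 9

A + B = {-3, -2, 0, 1, 11, 12, 13, 15, 16}


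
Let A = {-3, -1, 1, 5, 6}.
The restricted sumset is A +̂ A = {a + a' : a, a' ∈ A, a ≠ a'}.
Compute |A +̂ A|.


Restricted sumset: A +̂ A = {a + a' : a ∈ A, a' ∈ A, a ≠ a'}.
Equivalently, take A + A and drop any sum 2a that is achievable ONLY as a + a for a ∈ A (i.e. sums representable only with equal summands).
Enumerate pairs (a, a') with a < a' (symmetric, so each unordered pair gives one sum; this covers all a ≠ a'):
  -3 + -1 = -4
  -3 + 1 = -2
  -3 + 5 = 2
  -3 + 6 = 3
  -1 + 1 = 0
  -1 + 5 = 4
  -1 + 6 = 5
  1 + 5 = 6
  1 + 6 = 7
  5 + 6 = 11
Collected distinct sums: {-4, -2, 0, 2, 3, 4, 5, 6, 7, 11}
|A +̂ A| = 10
(Reference bound: |A +̂ A| ≥ 2|A| - 3 for |A| ≥ 2, with |A| = 5 giving ≥ 7.)

|A +̂ A| = 10


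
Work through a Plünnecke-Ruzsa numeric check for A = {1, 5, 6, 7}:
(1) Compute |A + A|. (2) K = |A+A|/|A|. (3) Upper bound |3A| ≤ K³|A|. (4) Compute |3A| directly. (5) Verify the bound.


|A| = 4.
Step 1: Compute A + A by enumerating all 16 pairs.
A + A = {2, 6, 7, 8, 10, 11, 12, 13, 14}, so |A + A| = 9.
Step 2: Doubling constant K = |A + A|/|A| = 9/4 = 9/4 ≈ 2.2500.
Step 3: Plünnecke-Ruzsa gives |3A| ≤ K³·|A| = (2.2500)³ · 4 ≈ 45.5625.
Step 4: Compute 3A = A + A + A directly by enumerating all triples (a,b,c) ∈ A³; |3A| = 15.
Step 5: Check 15 ≤ 45.5625? Yes ✓.

K = 9/4, Plünnecke-Ruzsa bound K³|A| ≈ 45.5625, |3A| = 15, inequality holds.


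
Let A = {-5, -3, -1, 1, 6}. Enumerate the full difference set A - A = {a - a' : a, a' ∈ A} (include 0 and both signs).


A - A = {a - a' : a, a' ∈ A}.
Compute a - a' for each ordered pair (a, a'):
a = -5: -5--5=0, -5--3=-2, -5--1=-4, -5-1=-6, -5-6=-11
a = -3: -3--5=2, -3--3=0, -3--1=-2, -3-1=-4, -3-6=-9
a = -1: -1--5=4, -1--3=2, -1--1=0, -1-1=-2, -1-6=-7
a = 1: 1--5=6, 1--3=4, 1--1=2, 1-1=0, 1-6=-5
a = 6: 6--5=11, 6--3=9, 6--1=7, 6-1=5, 6-6=0
Collecting distinct values (and noting 0 appears from a-a):
A - A = {-11, -9, -7, -6, -5, -4, -2, 0, 2, 4, 5, 6, 7, 9, 11}
|A - A| = 15

A - A = {-11, -9, -7, -6, -5, -4, -2, 0, 2, 4, 5, 6, 7, 9, 11}


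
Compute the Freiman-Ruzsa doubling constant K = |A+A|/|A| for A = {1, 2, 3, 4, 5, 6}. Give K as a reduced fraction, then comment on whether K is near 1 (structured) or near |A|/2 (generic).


|A| = 6.
Compute A + A by enumerating all 36 pairs.
A + A = {2, 3, 4, 5, 6, 7, 8, 9, 10, 11, 12}, so |A + A| = 11.
K = |A + A| / |A| = 11/6 (already in lowest terms) ≈ 1.8333.
Reference: AP of size 6 gives K = 11/6 ≈ 1.8333; a fully generic set of size 6 gives K ≈ 3.5000.

|A| = 6, |A + A| = 11, K = 11/6.


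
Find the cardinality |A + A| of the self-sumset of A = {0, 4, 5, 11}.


A + A = {a + a' : a, a' ∈ A}; |A| = 4.
General bounds: 2|A| - 1 ≤ |A + A| ≤ |A|(|A|+1)/2, i.e. 7 ≤ |A + A| ≤ 10.
Lower bound 2|A|-1 is attained iff A is an arithmetic progression.
Enumerate sums a + a' for a ≤ a' (symmetric, so this suffices):
a = 0: 0+0=0, 0+4=4, 0+5=5, 0+11=11
a = 4: 4+4=8, 4+5=9, 4+11=15
a = 5: 5+5=10, 5+11=16
a = 11: 11+11=22
Distinct sums: {0, 4, 5, 8, 9, 10, 11, 15, 16, 22}
|A + A| = 10

|A + A| = 10


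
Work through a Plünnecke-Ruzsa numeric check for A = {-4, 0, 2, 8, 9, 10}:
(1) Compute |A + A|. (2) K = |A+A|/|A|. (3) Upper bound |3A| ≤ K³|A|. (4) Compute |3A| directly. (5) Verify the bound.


|A| = 6.
Step 1: Compute A + A by enumerating all 36 pairs.
A + A = {-8, -4, -2, 0, 2, 4, 5, 6, 8, 9, 10, 11, 12, 16, 17, 18, 19, 20}, so |A + A| = 18.
Step 2: Doubling constant K = |A + A|/|A| = 18/6 = 18/6 ≈ 3.0000.
Step 3: Plünnecke-Ruzsa gives |3A| ≤ K³·|A| = (3.0000)³ · 6 ≈ 162.0000.
Step 4: Compute 3A = A + A + A directly by enumerating all triples (a,b,c) ∈ A³; |3A| = 34.
Step 5: Check 34 ≤ 162.0000? Yes ✓.

K = 18/6, Plünnecke-Ruzsa bound K³|A| ≈ 162.0000, |3A| = 34, inequality holds.


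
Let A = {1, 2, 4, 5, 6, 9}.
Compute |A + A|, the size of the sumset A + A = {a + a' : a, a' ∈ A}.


A + A = {a + a' : a, a' ∈ A}; |A| = 6.
General bounds: 2|A| - 1 ≤ |A + A| ≤ |A|(|A|+1)/2, i.e. 11 ≤ |A + A| ≤ 21.
Lower bound 2|A|-1 is attained iff A is an arithmetic progression.
Enumerate sums a + a' for a ≤ a' (symmetric, so this suffices):
a = 1: 1+1=2, 1+2=3, 1+4=5, 1+5=6, 1+6=7, 1+9=10
a = 2: 2+2=4, 2+4=6, 2+5=7, 2+6=8, 2+9=11
a = 4: 4+4=8, 4+5=9, 4+6=10, 4+9=13
a = 5: 5+5=10, 5+6=11, 5+9=14
a = 6: 6+6=12, 6+9=15
a = 9: 9+9=18
Distinct sums: {2, 3, 4, 5, 6, 7, 8, 9, 10, 11, 12, 13, 14, 15, 18}
|A + A| = 15

|A + A| = 15


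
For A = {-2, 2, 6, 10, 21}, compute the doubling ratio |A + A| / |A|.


|A| = 5.
Compute A + A by enumerating all 25 pairs.
A + A = {-4, 0, 4, 8, 12, 16, 19, 20, 23, 27, 31, 42}, so |A + A| = 12.
K = |A + A| / |A| = 12/5 (already in lowest terms) ≈ 2.4000.
Reference: AP of size 5 gives K = 9/5 ≈ 1.8000; a fully generic set of size 5 gives K ≈ 3.0000.

|A| = 5, |A + A| = 12, K = 12/5.


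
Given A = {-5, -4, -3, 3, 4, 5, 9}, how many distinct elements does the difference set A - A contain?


A - A = {a - a' : a, a' ∈ A}; |A| = 7.
Bounds: 2|A|-1 ≤ |A - A| ≤ |A|² - |A| + 1, i.e. 13 ≤ |A - A| ≤ 43.
Note: 0 ∈ A - A always (from a - a). The set is symmetric: if d ∈ A - A then -d ∈ A - A.
Enumerate nonzero differences d = a - a' with a > a' (then include -d):
Positive differences: {1, 2, 4, 5, 6, 7, 8, 9, 10, 12, 13, 14}
Full difference set: {0} ∪ (positive diffs) ∪ (negative diffs).
|A - A| = 1 + 2·12 = 25 (matches direct enumeration: 25).

|A - A| = 25


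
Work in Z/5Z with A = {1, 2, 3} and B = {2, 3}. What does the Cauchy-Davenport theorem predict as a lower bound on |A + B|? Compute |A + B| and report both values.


Cauchy-Davenport: |A + B| ≥ min(p, |A| + |B| - 1) for A, B nonempty in Z/pZ.
|A| = 3, |B| = 2, p = 5.
CD lower bound = min(5, 3 + 2 - 1) = min(5, 4) = 4.
Compute A + B mod 5 directly:
a = 1: 1+2=3, 1+3=4
a = 2: 2+2=4, 2+3=0
a = 3: 3+2=0, 3+3=1
A + B = {0, 1, 3, 4}, so |A + B| = 4.
Verify: 4 ≥ 4? Yes ✓.

CD lower bound = 4, actual |A + B| = 4.


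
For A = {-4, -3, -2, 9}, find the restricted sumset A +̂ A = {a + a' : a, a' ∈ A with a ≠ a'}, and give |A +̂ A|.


Restricted sumset: A +̂ A = {a + a' : a ∈ A, a' ∈ A, a ≠ a'}.
Equivalently, take A + A and drop any sum 2a that is achievable ONLY as a + a for a ∈ A (i.e. sums representable only with equal summands).
Enumerate pairs (a, a') with a < a' (symmetric, so each unordered pair gives one sum; this covers all a ≠ a'):
  -4 + -3 = -7
  -4 + -2 = -6
  -4 + 9 = 5
  -3 + -2 = -5
  -3 + 9 = 6
  -2 + 9 = 7
Collected distinct sums: {-7, -6, -5, 5, 6, 7}
|A +̂ A| = 6
(Reference bound: |A +̂ A| ≥ 2|A| - 3 for |A| ≥ 2, with |A| = 4 giving ≥ 5.)

|A +̂ A| = 6


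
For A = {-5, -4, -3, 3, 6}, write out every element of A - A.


A - A = {a - a' : a, a' ∈ A}.
Compute a - a' for each ordered pair (a, a'):
a = -5: -5--5=0, -5--4=-1, -5--3=-2, -5-3=-8, -5-6=-11
a = -4: -4--5=1, -4--4=0, -4--3=-1, -4-3=-7, -4-6=-10
a = -3: -3--5=2, -3--4=1, -3--3=0, -3-3=-6, -3-6=-9
a = 3: 3--5=8, 3--4=7, 3--3=6, 3-3=0, 3-6=-3
a = 6: 6--5=11, 6--4=10, 6--3=9, 6-3=3, 6-6=0
Collecting distinct values (and noting 0 appears from a-a):
A - A = {-11, -10, -9, -8, -7, -6, -3, -2, -1, 0, 1, 2, 3, 6, 7, 8, 9, 10, 11}
|A - A| = 19

A - A = {-11, -10, -9, -8, -7, -6, -3, -2, -1, 0, 1, 2, 3, 6, 7, 8, 9, 10, 11}


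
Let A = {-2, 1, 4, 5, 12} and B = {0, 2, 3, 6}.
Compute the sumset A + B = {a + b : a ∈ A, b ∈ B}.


A + B = {a + b : a ∈ A, b ∈ B}.
Enumerate all |A|·|B| = 5·4 = 20 pairs (a, b) and collect distinct sums.
a = -2: -2+0=-2, -2+2=0, -2+3=1, -2+6=4
a = 1: 1+0=1, 1+2=3, 1+3=4, 1+6=7
a = 4: 4+0=4, 4+2=6, 4+3=7, 4+6=10
a = 5: 5+0=5, 5+2=7, 5+3=8, 5+6=11
a = 12: 12+0=12, 12+2=14, 12+3=15, 12+6=18
Collecting distinct sums: A + B = {-2, 0, 1, 3, 4, 5, 6, 7, 8, 10, 11, 12, 14, 15, 18}
|A + B| = 15

A + B = {-2, 0, 1, 3, 4, 5, 6, 7, 8, 10, 11, 12, 14, 15, 18}


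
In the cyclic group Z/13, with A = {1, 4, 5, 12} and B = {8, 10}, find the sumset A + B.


Work in Z/13Z: reduce every sum a + b modulo 13.
Enumerate all 8 pairs:
a = 1: 1+8=9, 1+10=11
a = 4: 4+8=12, 4+10=1
a = 5: 5+8=0, 5+10=2
a = 12: 12+8=7, 12+10=9
Distinct residues collected: {0, 1, 2, 7, 9, 11, 12}
|A + B| = 7 (out of 13 total residues).

A + B = {0, 1, 2, 7, 9, 11, 12}


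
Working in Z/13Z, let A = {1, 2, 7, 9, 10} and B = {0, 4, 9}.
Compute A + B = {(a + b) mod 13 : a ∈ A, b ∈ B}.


Work in Z/13Z: reduce every sum a + b modulo 13.
Enumerate all 15 pairs:
a = 1: 1+0=1, 1+4=5, 1+9=10
a = 2: 2+0=2, 2+4=6, 2+9=11
a = 7: 7+0=7, 7+4=11, 7+9=3
a = 9: 9+0=9, 9+4=0, 9+9=5
a = 10: 10+0=10, 10+4=1, 10+9=6
Distinct residues collected: {0, 1, 2, 3, 5, 6, 7, 9, 10, 11}
|A + B| = 10 (out of 13 total residues).

A + B = {0, 1, 2, 3, 5, 6, 7, 9, 10, 11}


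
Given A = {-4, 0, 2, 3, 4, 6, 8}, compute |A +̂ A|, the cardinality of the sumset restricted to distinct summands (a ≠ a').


Restricted sumset: A +̂ A = {a + a' : a ∈ A, a' ∈ A, a ≠ a'}.
Equivalently, take A + A and drop any sum 2a that is achievable ONLY as a + a for a ∈ A (i.e. sums representable only with equal summands).
Enumerate pairs (a, a') with a < a' (symmetric, so each unordered pair gives one sum; this covers all a ≠ a'):
  -4 + 0 = -4
  -4 + 2 = -2
  -4 + 3 = -1
  -4 + 4 = 0
  -4 + 6 = 2
  -4 + 8 = 4
  0 + 2 = 2
  0 + 3 = 3
  0 + 4 = 4
  0 + 6 = 6
  0 + 8 = 8
  2 + 3 = 5
  2 + 4 = 6
  2 + 6 = 8
  2 + 8 = 10
  3 + 4 = 7
  3 + 6 = 9
  3 + 8 = 11
  4 + 6 = 10
  4 + 8 = 12
  6 + 8 = 14
Collected distinct sums: {-4, -2, -1, 0, 2, 3, 4, 5, 6, 7, 8, 9, 10, 11, 12, 14}
|A +̂ A| = 16
(Reference bound: |A +̂ A| ≥ 2|A| - 3 for |A| ≥ 2, with |A| = 7 giving ≥ 11.)

|A +̂ A| = 16


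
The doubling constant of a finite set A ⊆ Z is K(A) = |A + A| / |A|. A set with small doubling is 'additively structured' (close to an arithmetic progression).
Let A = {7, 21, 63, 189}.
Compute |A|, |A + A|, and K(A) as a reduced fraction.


|A| = 4.
Compute A + A by enumerating all 16 pairs.
A + A = {14, 28, 42, 70, 84, 126, 196, 210, 252, 378}, so |A + A| = 10.
K = |A + A| / |A| = 10/4 = 5/2 ≈ 2.5000.
Reference: AP of size 4 gives K = 7/4 ≈ 1.7500; a fully generic set of size 4 gives K ≈ 2.5000.

|A| = 4, |A + A| = 10, K = 10/4 = 5/2.


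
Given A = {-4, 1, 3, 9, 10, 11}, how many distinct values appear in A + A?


A + A = {a + a' : a, a' ∈ A}; |A| = 6.
General bounds: 2|A| - 1 ≤ |A + A| ≤ |A|(|A|+1)/2, i.e. 11 ≤ |A + A| ≤ 21.
Lower bound 2|A|-1 is attained iff A is an arithmetic progression.
Enumerate sums a + a' for a ≤ a' (symmetric, so this suffices):
a = -4: -4+-4=-8, -4+1=-3, -4+3=-1, -4+9=5, -4+10=6, -4+11=7
a = 1: 1+1=2, 1+3=4, 1+9=10, 1+10=11, 1+11=12
a = 3: 3+3=6, 3+9=12, 3+10=13, 3+11=14
a = 9: 9+9=18, 9+10=19, 9+11=20
a = 10: 10+10=20, 10+11=21
a = 11: 11+11=22
Distinct sums: {-8, -3, -1, 2, 4, 5, 6, 7, 10, 11, 12, 13, 14, 18, 19, 20, 21, 22}
|A + A| = 18

|A + A| = 18


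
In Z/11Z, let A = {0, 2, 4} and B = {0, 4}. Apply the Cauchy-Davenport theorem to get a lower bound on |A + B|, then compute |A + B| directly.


Cauchy-Davenport: |A + B| ≥ min(p, |A| + |B| - 1) for A, B nonempty in Z/pZ.
|A| = 3, |B| = 2, p = 11.
CD lower bound = min(11, 3 + 2 - 1) = min(11, 4) = 4.
Compute A + B mod 11 directly:
a = 0: 0+0=0, 0+4=4
a = 2: 2+0=2, 2+4=6
a = 4: 4+0=4, 4+4=8
A + B = {0, 2, 4, 6, 8}, so |A + B| = 5.
Verify: 5 ≥ 4? Yes ✓.

CD lower bound = 4, actual |A + B| = 5.


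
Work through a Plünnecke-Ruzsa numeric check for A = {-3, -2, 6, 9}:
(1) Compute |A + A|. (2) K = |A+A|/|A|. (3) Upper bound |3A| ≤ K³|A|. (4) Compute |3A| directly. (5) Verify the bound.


|A| = 4.
Step 1: Compute A + A by enumerating all 16 pairs.
A + A = {-6, -5, -4, 3, 4, 6, 7, 12, 15, 18}, so |A + A| = 10.
Step 2: Doubling constant K = |A + A|/|A| = 10/4 = 10/4 ≈ 2.5000.
Step 3: Plünnecke-Ruzsa gives |3A| ≤ K³·|A| = (2.5000)³ · 4 ≈ 62.5000.
Step 4: Compute 3A = A + A + A directly by enumerating all triples (a,b,c) ∈ A³; |3A| = 20.
Step 5: Check 20 ≤ 62.5000? Yes ✓.

K = 10/4, Plünnecke-Ruzsa bound K³|A| ≈ 62.5000, |3A| = 20, inequality holds.


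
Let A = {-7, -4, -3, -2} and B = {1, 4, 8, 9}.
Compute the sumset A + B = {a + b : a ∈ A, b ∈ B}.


A + B = {a + b : a ∈ A, b ∈ B}.
Enumerate all |A|·|B| = 4·4 = 16 pairs (a, b) and collect distinct sums.
a = -7: -7+1=-6, -7+4=-3, -7+8=1, -7+9=2
a = -4: -4+1=-3, -4+4=0, -4+8=4, -4+9=5
a = -3: -3+1=-2, -3+4=1, -3+8=5, -3+9=6
a = -2: -2+1=-1, -2+4=2, -2+8=6, -2+9=7
Collecting distinct sums: A + B = {-6, -3, -2, -1, 0, 1, 2, 4, 5, 6, 7}
|A + B| = 11

A + B = {-6, -3, -2, -1, 0, 1, 2, 4, 5, 6, 7}


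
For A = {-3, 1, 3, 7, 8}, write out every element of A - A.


A - A = {a - a' : a, a' ∈ A}.
Compute a - a' for each ordered pair (a, a'):
a = -3: -3--3=0, -3-1=-4, -3-3=-6, -3-7=-10, -3-8=-11
a = 1: 1--3=4, 1-1=0, 1-3=-2, 1-7=-6, 1-8=-7
a = 3: 3--3=6, 3-1=2, 3-3=0, 3-7=-4, 3-8=-5
a = 7: 7--3=10, 7-1=6, 7-3=4, 7-7=0, 7-8=-1
a = 8: 8--3=11, 8-1=7, 8-3=5, 8-7=1, 8-8=0
Collecting distinct values (and noting 0 appears from a-a):
A - A = {-11, -10, -7, -6, -5, -4, -2, -1, 0, 1, 2, 4, 5, 6, 7, 10, 11}
|A - A| = 17

A - A = {-11, -10, -7, -6, -5, -4, -2, -1, 0, 1, 2, 4, 5, 6, 7, 10, 11}


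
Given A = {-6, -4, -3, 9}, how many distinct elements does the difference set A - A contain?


A - A = {a - a' : a, a' ∈ A}; |A| = 4.
Bounds: 2|A|-1 ≤ |A - A| ≤ |A|² - |A| + 1, i.e. 7 ≤ |A - A| ≤ 13.
Note: 0 ∈ A - A always (from a - a). The set is symmetric: if d ∈ A - A then -d ∈ A - A.
Enumerate nonzero differences d = a - a' with a > a' (then include -d):
Positive differences: {1, 2, 3, 12, 13, 15}
Full difference set: {0} ∪ (positive diffs) ∪ (negative diffs).
|A - A| = 1 + 2·6 = 13 (matches direct enumeration: 13).

|A - A| = 13


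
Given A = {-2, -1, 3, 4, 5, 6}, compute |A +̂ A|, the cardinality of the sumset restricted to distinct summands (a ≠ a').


Restricted sumset: A +̂ A = {a + a' : a ∈ A, a' ∈ A, a ≠ a'}.
Equivalently, take A + A and drop any sum 2a that is achievable ONLY as a + a for a ∈ A (i.e. sums representable only with equal summands).
Enumerate pairs (a, a') with a < a' (symmetric, so each unordered pair gives one sum; this covers all a ≠ a'):
  -2 + -1 = -3
  -2 + 3 = 1
  -2 + 4 = 2
  -2 + 5 = 3
  -2 + 6 = 4
  -1 + 3 = 2
  -1 + 4 = 3
  -1 + 5 = 4
  -1 + 6 = 5
  3 + 4 = 7
  3 + 5 = 8
  3 + 6 = 9
  4 + 5 = 9
  4 + 6 = 10
  5 + 6 = 11
Collected distinct sums: {-3, 1, 2, 3, 4, 5, 7, 8, 9, 10, 11}
|A +̂ A| = 11
(Reference bound: |A +̂ A| ≥ 2|A| - 3 for |A| ≥ 2, with |A| = 6 giving ≥ 9.)

|A +̂ A| = 11


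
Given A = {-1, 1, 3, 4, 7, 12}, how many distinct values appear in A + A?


A + A = {a + a' : a, a' ∈ A}; |A| = 6.
General bounds: 2|A| - 1 ≤ |A + A| ≤ |A|(|A|+1)/2, i.e. 11 ≤ |A + A| ≤ 21.
Lower bound 2|A|-1 is attained iff A is an arithmetic progression.
Enumerate sums a + a' for a ≤ a' (symmetric, so this suffices):
a = -1: -1+-1=-2, -1+1=0, -1+3=2, -1+4=3, -1+7=6, -1+12=11
a = 1: 1+1=2, 1+3=4, 1+4=5, 1+7=8, 1+12=13
a = 3: 3+3=6, 3+4=7, 3+7=10, 3+12=15
a = 4: 4+4=8, 4+7=11, 4+12=16
a = 7: 7+7=14, 7+12=19
a = 12: 12+12=24
Distinct sums: {-2, 0, 2, 3, 4, 5, 6, 7, 8, 10, 11, 13, 14, 15, 16, 19, 24}
|A + A| = 17

|A + A| = 17


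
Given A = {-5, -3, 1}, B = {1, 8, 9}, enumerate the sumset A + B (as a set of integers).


A + B = {a + b : a ∈ A, b ∈ B}.
Enumerate all |A|·|B| = 3·3 = 9 pairs (a, b) and collect distinct sums.
a = -5: -5+1=-4, -5+8=3, -5+9=4
a = -3: -3+1=-2, -3+8=5, -3+9=6
a = 1: 1+1=2, 1+8=9, 1+9=10
Collecting distinct sums: A + B = {-4, -2, 2, 3, 4, 5, 6, 9, 10}
|A + B| = 9

A + B = {-4, -2, 2, 3, 4, 5, 6, 9, 10}


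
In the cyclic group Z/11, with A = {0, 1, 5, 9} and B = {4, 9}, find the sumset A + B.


Work in Z/11Z: reduce every sum a + b modulo 11.
Enumerate all 8 pairs:
a = 0: 0+4=4, 0+9=9
a = 1: 1+4=5, 1+9=10
a = 5: 5+4=9, 5+9=3
a = 9: 9+4=2, 9+9=7
Distinct residues collected: {2, 3, 4, 5, 7, 9, 10}
|A + B| = 7 (out of 11 total residues).

A + B = {2, 3, 4, 5, 7, 9, 10}


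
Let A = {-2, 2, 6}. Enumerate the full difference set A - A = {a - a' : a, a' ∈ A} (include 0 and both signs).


A - A = {a - a' : a, a' ∈ A}.
Compute a - a' for each ordered pair (a, a'):
a = -2: -2--2=0, -2-2=-4, -2-6=-8
a = 2: 2--2=4, 2-2=0, 2-6=-4
a = 6: 6--2=8, 6-2=4, 6-6=0
Collecting distinct values (and noting 0 appears from a-a):
A - A = {-8, -4, 0, 4, 8}
|A - A| = 5

A - A = {-8, -4, 0, 4, 8}


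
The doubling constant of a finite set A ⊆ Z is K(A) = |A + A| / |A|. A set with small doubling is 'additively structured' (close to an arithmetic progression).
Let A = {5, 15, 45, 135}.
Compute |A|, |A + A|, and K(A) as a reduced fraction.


|A| = 4.
Compute A + A by enumerating all 16 pairs.
A + A = {10, 20, 30, 50, 60, 90, 140, 150, 180, 270}, so |A + A| = 10.
K = |A + A| / |A| = 10/4 = 5/2 ≈ 2.5000.
Reference: AP of size 4 gives K = 7/4 ≈ 1.7500; a fully generic set of size 4 gives K ≈ 2.5000.

|A| = 4, |A + A| = 10, K = 10/4 = 5/2.


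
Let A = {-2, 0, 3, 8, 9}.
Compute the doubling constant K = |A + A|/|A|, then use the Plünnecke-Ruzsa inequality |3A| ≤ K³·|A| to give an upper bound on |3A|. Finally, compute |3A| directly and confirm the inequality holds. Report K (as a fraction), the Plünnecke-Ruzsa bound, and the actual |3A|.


|A| = 5.
Step 1: Compute A + A by enumerating all 25 pairs.
A + A = {-4, -2, 0, 1, 3, 6, 7, 8, 9, 11, 12, 16, 17, 18}, so |A + A| = 14.
Step 2: Doubling constant K = |A + A|/|A| = 14/5 = 14/5 ≈ 2.8000.
Step 3: Plünnecke-Ruzsa gives |3A| ≤ K³·|A| = (2.8000)³ · 5 ≈ 109.7600.
Step 4: Compute 3A = A + A + A directly by enumerating all triples (a,b,c) ∈ A³; |3A| = 28.
Step 5: Check 28 ≤ 109.7600? Yes ✓.

K = 14/5, Plünnecke-Ruzsa bound K³|A| ≈ 109.7600, |3A| = 28, inequality holds.


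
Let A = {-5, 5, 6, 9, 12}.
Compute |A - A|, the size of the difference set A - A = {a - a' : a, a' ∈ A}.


A - A = {a - a' : a, a' ∈ A}; |A| = 5.
Bounds: 2|A|-1 ≤ |A - A| ≤ |A|² - |A| + 1, i.e. 9 ≤ |A - A| ≤ 21.
Note: 0 ∈ A - A always (from a - a). The set is symmetric: if d ∈ A - A then -d ∈ A - A.
Enumerate nonzero differences d = a - a' with a > a' (then include -d):
Positive differences: {1, 3, 4, 6, 7, 10, 11, 14, 17}
Full difference set: {0} ∪ (positive diffs) ∪ (negative diffs).
|A - A| = 1 + 2·9 = 19 (matches direct enumeration: 19).

|A - A| = 19


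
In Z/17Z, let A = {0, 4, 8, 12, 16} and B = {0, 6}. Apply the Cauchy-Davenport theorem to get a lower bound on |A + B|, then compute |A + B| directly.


Cauchy-Davenport: |A + B| ≥ min(p, |A| + |B| - 1) for A, B nonempty in Z/pZ.
|A| = 5, |B| = 2, p = 17.
CD lower bound = min(17, 5 + 2 - 1) = min(17, 6) = 6.
Compute A + B mod 17 directly:
a = 0: 0+0=0, 0+6=6
a = 4: 4+0=4, 4+6=10
a = 8: 8+0=8, 8+6=14
a = 12: 12+0=12, 12+6=1
a = 16: 16+0=16, 16+6=5
A + B = {0, 1, 4, 5, 6, 8, 10, 12, 14, 16}, so |A + B| = 10.
Verify: 10 ≥ 6? Yes ✓.

CD lower bound = 6, actual |A + B| = 10.


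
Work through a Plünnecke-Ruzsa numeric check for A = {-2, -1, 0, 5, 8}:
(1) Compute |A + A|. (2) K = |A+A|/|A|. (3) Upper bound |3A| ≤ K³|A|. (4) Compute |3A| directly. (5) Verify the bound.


|A| = 5.
Step 1: Compute A + A by enumerating all 25 pairs.
A + A = {-4, -3, -2, -1, 0, 3, 4, 5, 6, 7, 8, 10, 13, 16}, so |A + A| = 14.
Step 2: Doubling constant K = |A + A|/|A| = 14/5 = 14/5 ≈ 2.8000.
Step 3: Plünnecke-Ruzsa gives |3A| ≤ K³·|A| = (2.8000)³ · 5 ≈ 109.7600.
Step 4: Compute 3A = A + A + A directly by enumerating all triples (a,b,c) ∈ A³; |3A| = 26.
Step 5: Check 26 ≤ 109.7600? Yes ✓.

K = 14/5, Plünnecke-Ruzsa bound K³|A| ≈ 109.7600, |3A| = 26, inequality holds.


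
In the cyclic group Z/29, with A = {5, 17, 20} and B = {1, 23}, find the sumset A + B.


Work in Z/29Z: reduce every sum a + b modulo 29.
Enumerate all 6 pairs:
a = 5: 5+1=6, 5+23=28
a = 17: 17+1=18, 17+23=11
a = 20: 20+1=21, 20+23=14
Distinct residues collected: {6, 11, 14, 18, 21, 28}
|A + B| = 6 (out of 29 total residues).

A + B = {6, 11, 14, 18, 21, 28}


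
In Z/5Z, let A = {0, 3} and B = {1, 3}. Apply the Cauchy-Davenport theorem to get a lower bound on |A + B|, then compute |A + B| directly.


Cauchy-Davenport: |A + B| ≥ min(p, |A| + |B| - 1) for A, B nonempty in Z/pZ.
|A| = 2, |B| = 2, p = 5.
CD lower bound = min(5, 2 + 2 - 1) = min(5, 3) = 3.
Compute A + B mod 5 directly:
a = 0: 0+1=1, 0+3=3
a = 3: 3+1=4, 3+3=1
A + B = {1, 3, 4}, so |A + B| = 3.
Verify: 3 ≥ 3? Yes ✓.

CD lower bound = 3, actual |A + B| = 3.


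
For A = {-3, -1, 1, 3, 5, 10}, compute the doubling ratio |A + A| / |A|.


|A| = 6.
Compute A + A by enumerating all 36 pairs.
A + A = {-6, -4, -2, 0, 2, 4, 6, 7, 8, 9, 10, 11, 13, 15, 20}, so |A + A| = 15.
K = |A + A| / |A| = 15/6 = 5/2 ≈ 2.5000.
Reference: AP of size 6 gives K = 11/6 ≈ 1.8333; a fully generic set of size 6 gives K ≈ 3.5000.

|A| = 6, |A + A| = 15, K = 15/6 = 5/2.


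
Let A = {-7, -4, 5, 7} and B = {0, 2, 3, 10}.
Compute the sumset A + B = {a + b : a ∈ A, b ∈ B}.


A + B = {a + b : a ∈ A, b ∈ B}.
Enumerate all |A|·|B| = 4·4 = 16 pairs (a, b) and collect distinct sums.
a = -7: -7+0=-7, -7+2=-5, -7+3=-4, -7+10=3
a = -4: -4+0=-4, -4+2=-2, -4+3=-1, -4+10=6
a = 5: 5+0=5, 5+2=7, 5+3=8, 5+10=15
a = 7: 7+0=7, 7+2=9, 7+3=10, 7+10=17
Collecting distinct sums: A + B = {-7, -5, -4, -2, -1, 3, 5, 6, 7, 8, 9, 10, 15, 17}
|A + B| = 14

A + B = {-7, -5, -4, -2, -1, 3, 5, 6, 7, 8, 9, 10, 15, 17}


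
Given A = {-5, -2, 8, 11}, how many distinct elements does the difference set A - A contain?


A - A = {a - a' : a, a' ∈ A}; |A| = 4.
Bounds: 2|A|-1 ≤ |A - A| ≤ |A|² - |A| + 1, i.e. 7 ≤ |A - A| ≤ 13.
Note: 0 ∈ A - A always (from a - a). The set is symmetric: if d ∈ A - A then -d ∈ A - A.
Enumerate nonzero differences d = a - a' with a > a' (then include -d):
Positive differences: {3, 10, 13, 16}
Full difference set: {0} ∪ (positive diffs) ∪ (negative diffs).
|A - A| = 1 + 2·4 = 9 (matches direct enumeration: 9).

|A - A| = 9


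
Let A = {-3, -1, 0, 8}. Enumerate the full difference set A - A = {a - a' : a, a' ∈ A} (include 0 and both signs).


A - A = {a - a' : a, a' ∈ A}.
Compute a - a' for each ordered pair (a, a'):
a = -3: -3--3=0, -3--1=-2, -3-0=-3, -3-8=-11
a = -1: -1--3=2, -1--1=0, -1-0=-1, -1-8=-9
a = 0: 0--3=3, 0--1=1, 0-0=0, 0-8=-8
a = 8: 8--3=11, 8--1=9, 8-0=8, 8-8=0
Collecting distinct values (and noting 0 appears from a-a):
A - A = {-11, -9, -8, -3, -2, -1, 0, 1, 2, 3, 8, 9, 11}
|A - A| = 13

A - A = {-11, -9, -8, -3, -2, -1, 0, 1, 2, 3, 8, 9, 11}


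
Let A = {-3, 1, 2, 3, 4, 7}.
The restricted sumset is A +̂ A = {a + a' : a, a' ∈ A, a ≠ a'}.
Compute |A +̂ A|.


Restricted sumset: A +̂ A = {a + a' : a ∈ A, a' ∈ A, a ≠ a'}.
Equivalently, take A + A and drop any sum 2a that is achievable ONLY as a + a for a ∈ A (i.e. sums representable only with equal summands).
Enumerate pairs (a, a') with a < a' (symmetric, so each unordered pair gives one sum; this covers all a ≠ a'):
  -3 + 1 = -2
  -3 + 2 = -1
  -3 + 3 = 0
  -3 + 4 = 1
  -3 + 7 = 4
  1 + 2 = 3
  1 + 3 = 4
  1 + 4 = 5
  1 + 7 = 8
  2 + 3 = 5
  2 + 4 = 6
  2 + 7 = 9
  3 + 4 = 7
  3 + 7 = 10
  4 + 7 = 11
Collected distinct sums: {-2, -1, 0, 1, 3, 4, 5, 6, 7, 8, 9, 10, 11}
|A +̂ A| = 13
(Reference bound: |A +̂ A| ≥ 2|A| - 3 for |A| ≥ 2, with |A| = 6 giving ≥ 9.)

|A +̂ A| = 13


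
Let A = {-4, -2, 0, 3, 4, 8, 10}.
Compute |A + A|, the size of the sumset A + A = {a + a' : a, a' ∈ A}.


A + A = {a + a' : a, a' ∈ A}; |A| = 7.
General bounds: 2|A| - 1 ≤ |A + A| ≤ |A|(|A|+1)/2, i.e. 13 ≤ |A + A| ≤ 28.
Lower bound 2|A|-1 is attained iff A is an arithmetic progression.
Enumerate sums a + a' for a ≤ a' (symmetric, so this suffices):
a = -4: -4+-4=-8, -4+-2=-6, -4+0=-4, -4+3=-1, -4+4=0, -4+8=4, -4+10=6
a = -2: -2+-2=-4, -2+0=-2, -2+3=1, -2+4=2, -2+8=6, -2+10=8
a = 0: 0+0=0, 0+3=3, 0+4=4, 0+8=8, 0+10=10
a = 3: 3+3=6, 3+4=7, 3+8=11, 3+10=13
a = 4: 4+4=8, 4+8=12, 4+10=14
a = 8: 8+8=16, 8+10=18
a = 10: 10+10=20
Distinct sums: {-8, -6, -4, -2, -1, 0, 1, 2, 3, 4, 6, 7, 8, 10, 11, 12, 13, 14, 16, 18, 20}
|A + A| = 21

|A + A| = 21


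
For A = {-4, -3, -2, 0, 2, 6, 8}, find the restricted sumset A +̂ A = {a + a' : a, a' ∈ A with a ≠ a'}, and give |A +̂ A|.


Restricted sumset: A +̂ A = {a + a' : a ∈ A, a' ∈ A, a ≠ a'}.
Equivalently, take A + A and drop any sum 2a that is achievable ONLY as a + a for a ∈ A (i.e. sums representable only with equal summands).
Enumerate pairs (a, a') with a < a' (symmetric, so each unordered pair gives one sum; this covers all a ≠ a'):
  -4 + -3 = -7
  -4 + -2 = -6
  -4 + 0 = -4
  -4 + 2 = -2
  -4 + 6 = 2
  -4 + 8 = 4
  -3 + -2 = -5
  -3 + 0 = -3
  -3 + 2 = -1
  -3 + 6 = 3
  -3 + 8 = 5
  -2 + 0 = -2
  -2 + 2 = 0
  -2 + 6 = 4
  -2 + 8 = 6
  0 + 2 = 2
  0 + 6 = 6
  0 + 8 = 8
  2 + 6 = 8
  2 + 8 = 10
  6 + 8 = 14
Collected distinct sums: {-7, -6, -5, -4, -3, -2, -1, 0, 2, 3, 4, 5, 6, 8, 10, 14}
|A +̂ A| = 16
(Reference bound: |A +̂ A| ≥ 2|A| - 3 for |A| ≥ 2, with |A| = 7 giving ≥ 11.)

|A +̂ A| = 16


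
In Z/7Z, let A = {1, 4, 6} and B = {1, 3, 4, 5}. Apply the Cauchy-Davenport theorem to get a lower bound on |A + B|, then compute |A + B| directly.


Cauchy-Davenport: |A + B| ≥ min(p, |A| + |B| - 1) for A, B nonempty in Z/pZ.
|A| = 3, |B| = 4, p = 7.
CD lower bound = min(7, 3 + 4 - 1) = min(7, 6) = 6.
Compute A + B mod 7 directly:
a = 1: 1+1=2, 1+3=4, 1+4=5, 1+5=6
a = 4: 4+1=5, 4+3=0, 4+4=1, 4+5=2
a = 6: 6+1=0, 6+3=2, 6+4=3, 6+5=4
A + B = {0, 1, 2, 3, 4, 5, 6}, so |A + B| = 7.
Verify: 7 ≥ 6? Yes ✓.

CD lower bound = 6, actual |A + B| = 7.


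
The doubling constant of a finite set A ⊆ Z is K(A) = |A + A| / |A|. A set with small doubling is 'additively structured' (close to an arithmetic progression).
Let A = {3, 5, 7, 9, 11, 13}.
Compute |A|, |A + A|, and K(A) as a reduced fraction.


|A| = 6.
Compute A + A by enumerating all 36 pairs.
A + A = {6, 8, 10, 12, 14, 16, 18, 20, 22, 24, 26}, so |A + A| = 11.
K = |A + A| / |A| = 11/6 (already in lowest terms) ≈ 1.8333.
Reference: AP of size 6 gives K = 11/6 ≈ 1.8333; a fully generic set of size 6 gives K ≈ 3.5000.

|A| = 6, |A + A| = 11, K = 11/6.


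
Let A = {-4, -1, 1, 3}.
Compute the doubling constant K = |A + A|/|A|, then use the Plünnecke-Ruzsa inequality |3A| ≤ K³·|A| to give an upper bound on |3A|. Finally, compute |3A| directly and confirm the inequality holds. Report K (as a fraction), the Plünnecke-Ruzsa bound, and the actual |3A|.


|A| = 4.
Step 1: Compute A + A by enumerating all 16 pairs.
A + A = {-8, -5, -3, -2, -1, 0, 2, 4, 6}, so |A + A| = 9.
Step 2: Doubling constant K = |A + A|/|A| = 9/4 = 9/4 ≈ 2.2500.
Step 3: Plünnecke-Ruzsa gives |3A| ≤ K³·|A| = (2.2500)³ · 4 ≈ 45.5625.
Step 4: Compute 3A = A + A + A directly by enumerating all triples (a,b,c) ∈ A³; |3A| = 16.
Step 5: Check 16 ≤ 45.5625? Yes ✓.

K = 9/4, Plünnecke-Ruzsa bound K³|A| ≈ 45.5625, |3A| = 16, inequality holds.


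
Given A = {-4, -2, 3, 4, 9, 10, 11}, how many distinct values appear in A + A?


A + A = {a + a' : a, a' ∈ A}; |A| = 7.
General bounds: 2|A| - 1 ≤ |A + A| ≤ |A|(|A|+1)/2, i.e. 13 ≤ |A + A| ≤ 28.
Lower bound 2|A|-1 is attained iff A is an arithmetic progression.
Enumerate sums a + a' for a ≤ a' (symmetric, so this suffices):
a = -4: -4+-4=-8, -4+-2=-6, -4+3=-1, -4+4=0, -4+9=5, -4+10=6, -4+11=7
a = -2: -2+-2=-4, -2+3=1, -2+4=2, -2+9=7, -2+10=8, -2+11=9
a = 3: 3+3=6, 3+4=7, 3+9=12, 3+10=13, 3+11=14
a = 4: 4+4=8, 4+9=13, 4+10=14, 4+11=15
a = 9: 9+9=18, 9+10=19, 9+11=20
a = 10: 10+10=20, 10+11=21
a = 11: 11+11=22
Distinct sums: {-8, -6, -4, -1, 0, 1, 2, 5, 6, 7, 8, 9, 12, 13, 14, 15, 18, 19, 20, 21, 22}
|A + A| = 21

|A + A| = 21


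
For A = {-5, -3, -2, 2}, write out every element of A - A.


A - A = {a - a' : a, a' ∈ A}.
Compute a - a' for each ordered pair (a, a'):
a = -5: -5--5=0, -5--3=-2, -5--2=-3, -5-2=-7
a = -3: -3--5=2, -3--3=0, -3--2=-1, -3-2=-5
a = -2: -2--5=3, -2--3=1, -2--2=0, -2-2=-4
a = 2: 2--5=7, 2--3=5, 2--2=4, 2-2=0
Collecting distinct values (and noting 0 appears from a-a):
A - A = {-7, -5, -4, -3, -2, -1, 0, 1, 2, 3, 4, 5, 7}
|A - A| = 13

A - A = {-7, -5, -4, -3, -2, -1, 0, 1, 2, 3, 4, 5, 7}


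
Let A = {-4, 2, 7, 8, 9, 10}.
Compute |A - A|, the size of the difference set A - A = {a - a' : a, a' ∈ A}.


A - A = {a - a' : a, a' ∈ A}; |A| = 6.
Bounds: 2|A|-1 ≤ |A - A| ≤ |A|² - |A| + 1, i.e. 11 ≤ |A - A| ≤ 31.
Note: 0 ∈ A - A always (from a - a). The set is symmetric: if d ∈ A - A then -d ∈ A - A.
Enumerate nonzero differences d = a - a' with a > a' (then include -d):
Positive differences: {1, 2, 3, 5, 6, 7, 8, 11, 12, 13, 14}
Full difference set: {0} ∪ (positive diffs) ∪ (negative diffs).
|A - A| = 1 + 2·11 = 23 (matches direct enumeration: 23).

|A - A| = 23


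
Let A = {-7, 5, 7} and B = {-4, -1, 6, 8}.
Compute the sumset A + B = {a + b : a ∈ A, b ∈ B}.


A + B = {a + b : a ∈ A, b ∈ B}.
Enumerate all |A|·|B| = 3·4 = 12 pairs (a, b) and collect distinct sums.
a = -7: -7+-4=-11, -7+-1=-8, -7+6=-1, -7+8=1
a = 5: 5+-4=1, 5+-1=4, 5+6=11, 5+8=13
a = 7: 7+-4=3, 7+-1=6, 7+6=13, 7+8=15
Collecting distinct sums: A + B = {-11, -8, -1, 1, 3, 4, 6, 11, 13, 15}
|A + B| = 10

A + B = {-11, -8, -1, 1, 3, 4, 6, 11, 13, 15}


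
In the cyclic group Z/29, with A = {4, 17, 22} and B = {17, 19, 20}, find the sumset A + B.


Work in Z/29Z: reduce every sum a + b modulo 29.
Enumerate all 9 pairs:
a = 4: 4+17=21, 4+19=23, 4+20=24
a = 17: 17+17=5, 17+19=7, 17+20=8
a = 22: 22+17=10, 22+19=12, 22+20=13
Distinct residues collected: {5, 7, 8, 10, 12, 13, 21, 23, 24}
|A + B| = 9 (out of 29 total residues).

A + B = {5, 7, 8, 10, 12, 13, 21, 23, 24}


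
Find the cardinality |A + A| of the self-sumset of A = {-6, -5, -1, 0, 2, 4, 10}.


A + A = {a + a' : a, a' ∈ A}; |A| = 7.
General bounds: 2|A| - 1 ≤ |A + A| ≤ |A|(|A|+1)/2, i.e. 13 ≤ |A + A| ≤ 28.
Lower bound 2|A|-1 is attained iff A is an arithmetic progression.
Enumerate sums a + a' for a ≤ a' (symmetric, so this suffices):
a = -6: -6+-6=-12, -6+-5=-11, -6+-1=-7, -6+0=-6, -6+2=-4, -6+4=-2, -6+10=4
a = -5: -5+-5=-10, -5+-1=-6, -5+0=-5, -5+2=-3, -5+4=-1, -5+10=5
a = -1: -1+-1=-2, -1+0=-1, -1+2=1, -1+4=3, -1+10=9
a = 0: 0+0=0, 0+2=2, 0+4=4, 0+10=10
a = 2: 2+2=4, 2+4=6, 2+10=12
a = 4: 4+4=8, 4+10=14
a = 10: 10+10=20
Distinct sums: {-12, -11, -10, -7, -6, -5, -4, -3, -2, -1, 0, 1, 2, 3, 4, 5, 6, 8, 9, 10, 12, 14, 20}
|A + A| = 23

|A + A| = 23


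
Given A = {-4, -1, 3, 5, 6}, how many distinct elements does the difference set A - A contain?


A - A = {a - a' : a, a' ∈ A}; |A| = 5.
Bounds: 2|A|-1 ≤ |A - A| ≤ |A|² - |A| + 1, i.e. 9 ≤ |A - A| ≤ 21.
Note: 0 ∈ A - A always (from a - a). The set is symmetric: if d ∈ A - A then -d ∈ A - A.
Enumerate nonzero differences d = a - a' with a > a' (then include -d):
Positive differences: {1, 2, 3, 4, 6, 7, 9, 10}
Full difference set: {0} ∪ (positive diffs) ∪ (negative diffs).
|A - A| = 1 + 2·8 = 17 (matches direct enumeration: 17).

|A - A| = 17


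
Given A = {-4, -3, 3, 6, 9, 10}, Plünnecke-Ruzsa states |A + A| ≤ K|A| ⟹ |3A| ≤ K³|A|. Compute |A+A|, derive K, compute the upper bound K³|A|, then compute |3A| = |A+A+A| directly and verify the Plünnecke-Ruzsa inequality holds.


|A| = 6.
Step 1: Compute A + A by enumerating all 36 pairs.
A + A = {-8, -7, -6, -1, 0, 2, 3, 5, 6, 7, 9, 12, 13, 15, 16, 18, 19, 20}, so |A + A| = 18.
Step 2: Doubling constant K = |A + A|/|A| = 18/6 = 18/6 ≈ 3.0000.
Step 3: Plünnecke-Ruzsa gives |3A| ≤ K³·|A| = (3.0000)³ · 6 ≈ 162.0000.
Step 4: Compute 3A = A + A + A directly by enumerating all triples (a,b,c) ∈ A³; |3A| = 38.
Step 5: Check 38 ≤ 162.0000? Yes ✓.

K = 18/6, Plünnecke-Ruzsa bound K³|A| ≈ 162.0000, |3A| = 38, inequality holds.


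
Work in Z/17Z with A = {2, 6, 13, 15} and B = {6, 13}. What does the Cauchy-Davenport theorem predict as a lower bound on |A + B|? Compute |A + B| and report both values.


Cauchy-Davenport: |A + B| ≥ min(p, |A| + |B| - 1) for A, B nonempty in Z/pZ.
|A| = 4, |B| = 2, p = 17.
CD lower bound = min(17, 4 + 2 - 1) = min(17, 5) = 5.
Compute A + B mod 17 directly:
a = 2: 2+6=8, 2+13=15
a = 6: 6+6=12, 6+13=2
a = 13: 13+6=2, 13+13=9
a = 15: 15+6=4, 15+13=11
A + B = {2, 4, 8, 9, 11, 12, 15}, so |A + B| = 7.
Verify: 7 ≥ 5? Yes ✓.

CD lower bound = 5, actual |A + B| = 7.


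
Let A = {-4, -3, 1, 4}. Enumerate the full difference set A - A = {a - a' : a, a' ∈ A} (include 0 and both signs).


A - A = {a - a' : a, a' ∈ A}.
Compute a - a' for each ordered pair (a, a'):
a = -4: -4--4=0, -4--3=-1, -4-1=-5, -4-4=-8
a = -3: -3--4=1, -3--3=0, -3-1=-4, -3-4=-7
a = 1: 1--4=5, 1--3=4, 1-1=0, 1-4=-3
a = 4: 4--4=8, 4--3=7, 4-1=3, 4-4=0
Collecting distinct values (and noting 0 appears from a-a):
A - A = {-8, -7, -5, -4, -3, -1, 0, 1, 3, 4, 5, 7, 8}
|A - A| = 13

A - A = {-8, -7, -5, -4, -3, -1, 0, 1, 3, 4, 5, 7, 8}
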